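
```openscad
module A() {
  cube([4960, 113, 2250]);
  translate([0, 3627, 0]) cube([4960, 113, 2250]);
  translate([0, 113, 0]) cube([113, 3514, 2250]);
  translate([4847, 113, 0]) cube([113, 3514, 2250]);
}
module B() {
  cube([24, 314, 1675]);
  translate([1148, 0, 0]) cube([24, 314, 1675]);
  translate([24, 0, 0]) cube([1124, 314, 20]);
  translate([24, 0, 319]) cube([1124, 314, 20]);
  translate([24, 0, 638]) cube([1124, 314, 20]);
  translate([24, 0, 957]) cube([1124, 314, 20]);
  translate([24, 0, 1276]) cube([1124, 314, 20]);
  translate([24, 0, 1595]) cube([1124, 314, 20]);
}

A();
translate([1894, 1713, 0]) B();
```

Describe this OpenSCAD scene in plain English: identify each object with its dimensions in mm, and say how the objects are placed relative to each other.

A is the wall frame of a small rectangular building: four walls, each 2250 mm tall and 113 mm thick, enclosing a footprint 4960 mm (x) by 3740 mm (y) outside-to-outside, with no floor or roof. The front and back walls (the −y and +y sides) span the full width; the two side walls fit between them.

B is a bookshelf 1172 mm wide overall, 314 mm deep and 1675 mm tall. The two sides are 24 mm thick vertical panels. 6 horizontal shelves of 20 mm thickness span between the inner faces of the sides; the lowest shelf sits on the floor and shelves are stacked with a clear vertical gap of 299 mm between each pair.

The bookshelf sits inside the house frame, centred.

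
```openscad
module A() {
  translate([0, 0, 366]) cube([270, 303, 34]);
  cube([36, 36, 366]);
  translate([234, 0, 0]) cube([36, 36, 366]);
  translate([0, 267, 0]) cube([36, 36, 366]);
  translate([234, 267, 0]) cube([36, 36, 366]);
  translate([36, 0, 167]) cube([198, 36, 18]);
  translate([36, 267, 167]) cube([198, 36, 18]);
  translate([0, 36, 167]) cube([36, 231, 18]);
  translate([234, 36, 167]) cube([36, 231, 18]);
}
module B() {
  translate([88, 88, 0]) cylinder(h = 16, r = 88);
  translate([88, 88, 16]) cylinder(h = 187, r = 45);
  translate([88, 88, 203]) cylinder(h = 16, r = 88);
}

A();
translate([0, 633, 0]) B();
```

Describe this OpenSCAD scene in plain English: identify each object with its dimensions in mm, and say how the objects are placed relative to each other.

A is a four-legged stool. The seat is a 270×303×34 mm slab whose top surface is at z = 400 mm; four square legs, each 36×36 mm in cross-section, run from the floor (z = 0) to the underside of the seat, each flush with a corner of the seat. Four stretchers, 36 mm wide and 18 mm tall, connect adjacent legs with their undersides at z = 167 mm, each running between the inner faces of the legs it joins and aligned with the legs' outer faces on the other axis.

B is a spool: two coaxial disc flanges of radius 88 mm and thickness 16 mm, joined by a core cylinder of radius 45 mm and height 187 mm. The lower flange rests on z = 0 and the three cylinders share a vertical axis.

The spool is on the floor beside the stool on its +y side.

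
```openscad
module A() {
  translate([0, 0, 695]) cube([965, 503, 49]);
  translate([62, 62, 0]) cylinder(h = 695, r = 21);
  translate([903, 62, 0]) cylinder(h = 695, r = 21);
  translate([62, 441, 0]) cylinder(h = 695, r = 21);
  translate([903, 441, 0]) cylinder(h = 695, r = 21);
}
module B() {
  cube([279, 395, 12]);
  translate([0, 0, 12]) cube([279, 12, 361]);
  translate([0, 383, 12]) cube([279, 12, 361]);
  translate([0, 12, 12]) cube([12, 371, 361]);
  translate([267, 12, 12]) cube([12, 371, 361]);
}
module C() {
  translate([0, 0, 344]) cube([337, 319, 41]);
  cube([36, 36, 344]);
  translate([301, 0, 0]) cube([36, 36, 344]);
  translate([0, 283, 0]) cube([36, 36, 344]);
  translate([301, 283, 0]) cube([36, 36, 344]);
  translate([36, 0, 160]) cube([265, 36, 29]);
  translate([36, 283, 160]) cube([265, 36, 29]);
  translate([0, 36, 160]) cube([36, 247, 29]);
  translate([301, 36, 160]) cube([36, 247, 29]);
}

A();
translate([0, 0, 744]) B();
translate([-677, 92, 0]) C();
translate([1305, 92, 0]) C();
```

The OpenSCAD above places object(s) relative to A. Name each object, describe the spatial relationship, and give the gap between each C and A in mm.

Each stool's nearest face is 340 mm from the table's bounding box.

A is a table. B is an open box. C is a stool. The open box is on top of the table. Two stools sit around the table at the −x, +x sides. The gap between each stool and the table is 340 mm.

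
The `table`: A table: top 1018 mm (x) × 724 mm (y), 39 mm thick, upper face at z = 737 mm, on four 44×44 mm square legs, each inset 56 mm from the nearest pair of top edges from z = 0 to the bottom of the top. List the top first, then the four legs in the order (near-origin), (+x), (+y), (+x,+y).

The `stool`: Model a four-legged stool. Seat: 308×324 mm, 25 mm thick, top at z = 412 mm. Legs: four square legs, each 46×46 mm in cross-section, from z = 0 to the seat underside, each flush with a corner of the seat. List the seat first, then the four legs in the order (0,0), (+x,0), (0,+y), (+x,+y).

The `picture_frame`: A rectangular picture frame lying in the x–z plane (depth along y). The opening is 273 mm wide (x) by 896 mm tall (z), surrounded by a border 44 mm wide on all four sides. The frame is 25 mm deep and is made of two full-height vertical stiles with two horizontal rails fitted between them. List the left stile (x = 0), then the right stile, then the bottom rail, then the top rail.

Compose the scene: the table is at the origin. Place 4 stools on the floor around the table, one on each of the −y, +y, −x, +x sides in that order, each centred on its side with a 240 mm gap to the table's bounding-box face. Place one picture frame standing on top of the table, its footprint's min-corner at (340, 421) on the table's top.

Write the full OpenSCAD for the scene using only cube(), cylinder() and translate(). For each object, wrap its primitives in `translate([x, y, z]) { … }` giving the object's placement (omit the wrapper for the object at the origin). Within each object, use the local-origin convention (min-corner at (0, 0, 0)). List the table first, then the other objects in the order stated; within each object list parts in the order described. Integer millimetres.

translate([0, 0, 698]) cube([1018, 724, 39]);
translate([56, 56, 0]) cube([44, 44, 698]);
translate([918, 56, 0]) cube([44, 44, 698]);
translate([56, 624, 0]) cube([44, 44, 698]);
translate([918, 624, 0]) cube([44, 44, 698]);
translate([355, -564, 0]) {
  translate([0, 0, 387]) cube([308, 324, 25]);
  cube([46, 46, 387]);
  translate([262, 0, 0]) cube([46, 46, 387]);
  translate([0, 278, 0]) cube([46, 46, 387]);
  translate([262, 278, 0]) cube([46, 46, 387]);
}
translate([355, 964, 0]) {
  translate([0, 0, 387]) cube([308, 324, 25]);
  cube([46, 46, 387]);
  translate([262, 0, 0]) cube([46, 46, 387]);
  translate([0, 278, 0]) cube([46, 46, 387]);
  translate([262, 278, 0]) cube([46, 46, 387]);
}
translate([-548, 200, 0]) {
  translate([0, 0, 387]) cube([308, 324, 25]);
  cube([46, 46, 387]);
  translate([262, 0, 0]) cube([46, 46, 387]);
  translate([0, 278, 0]) cube([46, 46, 387]);
  translate([262, 278, 0]) cube([46, 46, 387]);
}
translate([1258, 200, 0]) {
  translate([0, 0, 387]) cube([308, 324, 25]);
  cube([46, 46, 387]);
  translate([262, 0, 0]) cube([46, 46, 387]);
  translate([0, 278, 0]) cube([46, 46, 387]);
  translate([262, 278, 0]) cube([46, 46, 387]);
}
translate([340, 421, 737]) {
  cube([44, 25, 984]);
  translate([317, 0, 0]) cube([44, 25, 984]);
  translate([44, 0, 0]) cube([273, 25, 44]);
  translate([44, 0, 940]) cube([273, 25, 44]);
}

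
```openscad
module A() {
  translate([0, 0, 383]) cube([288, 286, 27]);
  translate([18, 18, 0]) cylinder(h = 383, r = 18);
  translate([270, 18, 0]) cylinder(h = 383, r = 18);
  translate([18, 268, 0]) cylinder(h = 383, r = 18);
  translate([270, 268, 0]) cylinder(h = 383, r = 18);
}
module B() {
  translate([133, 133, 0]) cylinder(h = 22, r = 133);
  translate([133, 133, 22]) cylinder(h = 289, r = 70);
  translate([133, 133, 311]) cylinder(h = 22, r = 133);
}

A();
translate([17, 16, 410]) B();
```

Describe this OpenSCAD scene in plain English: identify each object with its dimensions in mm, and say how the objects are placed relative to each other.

A is a four-legged stool. The seat is a 288×286×27 mm slab whose top surface is at z = 410 mm; four round legs, each 36 mm in diameter, run from the floor (z = 0) to the underside of the seat, each leg's axis is inset half a diameter from the nearest pair of seat edges (so the leg's bounding box is flush with the corner).

B is a spool: two coaxial disc flanges of radius 133 mm and thickness 22 mm, joined by a core cylinder of radius 70 mm and height 289 mm. The lower flange rests on z = 0 and the three cylinders share a vertical axis.

The spool is on top of the stool.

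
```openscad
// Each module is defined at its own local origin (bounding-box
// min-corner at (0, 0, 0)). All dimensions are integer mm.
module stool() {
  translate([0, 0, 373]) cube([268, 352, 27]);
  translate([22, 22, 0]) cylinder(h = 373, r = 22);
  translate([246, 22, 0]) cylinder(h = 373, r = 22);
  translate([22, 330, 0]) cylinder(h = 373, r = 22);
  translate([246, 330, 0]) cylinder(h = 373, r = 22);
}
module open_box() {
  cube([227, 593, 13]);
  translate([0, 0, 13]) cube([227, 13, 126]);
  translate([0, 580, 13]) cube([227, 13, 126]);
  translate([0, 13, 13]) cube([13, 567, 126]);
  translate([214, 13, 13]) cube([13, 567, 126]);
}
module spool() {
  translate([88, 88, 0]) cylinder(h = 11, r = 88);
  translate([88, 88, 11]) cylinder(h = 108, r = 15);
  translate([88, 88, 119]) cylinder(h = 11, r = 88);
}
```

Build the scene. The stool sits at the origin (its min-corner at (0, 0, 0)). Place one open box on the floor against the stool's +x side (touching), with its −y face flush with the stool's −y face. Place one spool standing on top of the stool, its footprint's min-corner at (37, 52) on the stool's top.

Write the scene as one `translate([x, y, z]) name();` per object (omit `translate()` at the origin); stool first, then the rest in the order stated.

stool();
translate([268, 0, 0]) open_box();
translate([37, 52, 400]) spool();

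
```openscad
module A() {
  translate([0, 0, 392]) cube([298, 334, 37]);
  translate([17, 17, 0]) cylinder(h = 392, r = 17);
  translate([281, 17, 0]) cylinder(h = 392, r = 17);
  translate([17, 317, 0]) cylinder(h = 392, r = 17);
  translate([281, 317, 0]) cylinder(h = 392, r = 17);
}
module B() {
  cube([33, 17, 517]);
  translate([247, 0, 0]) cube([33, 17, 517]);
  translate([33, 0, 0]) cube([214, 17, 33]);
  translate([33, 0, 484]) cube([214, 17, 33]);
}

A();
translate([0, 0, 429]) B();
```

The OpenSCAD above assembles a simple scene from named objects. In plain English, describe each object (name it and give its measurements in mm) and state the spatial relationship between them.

A is a simple wooden stool: a rectangular seat 298 mm (x) by 334 mm (y), 37 mm thick, top face at z = 429 mm, on four round legs, each 34 mm in diameter. The legs rest on z = 0, each leg's axis is inset half a diameter from the nearest pair of seat edges (so the leg's bounding box is flush with the corner).

B is a picture frame with a 214×451 mm rectangular opening (x by z) and a uniform 33 mm border on every side. Frame depth is 17 mm along y. It is built from two vertical stiles running the full outside height and two horizontal rails spanning the gap between the stiles.

The picture frame is on top of the stool.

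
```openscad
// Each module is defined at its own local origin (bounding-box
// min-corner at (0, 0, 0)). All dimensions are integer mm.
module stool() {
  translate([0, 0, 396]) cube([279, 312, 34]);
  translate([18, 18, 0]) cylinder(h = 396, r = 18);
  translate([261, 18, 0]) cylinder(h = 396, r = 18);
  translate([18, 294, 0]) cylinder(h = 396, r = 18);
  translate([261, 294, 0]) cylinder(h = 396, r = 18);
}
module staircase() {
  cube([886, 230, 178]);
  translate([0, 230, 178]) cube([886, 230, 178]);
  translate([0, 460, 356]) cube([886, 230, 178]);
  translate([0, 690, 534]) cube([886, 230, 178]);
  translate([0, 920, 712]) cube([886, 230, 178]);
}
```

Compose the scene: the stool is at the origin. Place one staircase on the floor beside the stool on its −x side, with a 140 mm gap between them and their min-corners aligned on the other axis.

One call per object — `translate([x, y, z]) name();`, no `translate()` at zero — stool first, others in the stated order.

stool();
translate([-1026, 0, 0]) staircase();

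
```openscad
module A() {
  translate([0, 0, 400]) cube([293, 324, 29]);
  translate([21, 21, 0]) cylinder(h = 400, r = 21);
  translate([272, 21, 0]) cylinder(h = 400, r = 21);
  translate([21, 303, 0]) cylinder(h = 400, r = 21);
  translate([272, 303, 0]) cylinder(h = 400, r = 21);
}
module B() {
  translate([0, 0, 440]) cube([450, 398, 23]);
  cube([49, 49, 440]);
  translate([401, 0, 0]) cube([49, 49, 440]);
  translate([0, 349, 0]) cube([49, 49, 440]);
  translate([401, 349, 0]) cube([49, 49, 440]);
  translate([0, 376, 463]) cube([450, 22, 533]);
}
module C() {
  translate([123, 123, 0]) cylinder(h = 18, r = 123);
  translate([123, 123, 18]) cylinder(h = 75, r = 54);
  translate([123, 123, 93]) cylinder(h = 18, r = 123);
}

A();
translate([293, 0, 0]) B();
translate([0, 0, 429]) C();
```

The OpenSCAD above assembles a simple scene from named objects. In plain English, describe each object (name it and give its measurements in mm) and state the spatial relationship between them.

A is a simple wooden stool: a rectangular seat 293 mm (x) by 324 mm (y), 29 mm thick, top face at z = 429 mm, on four round legs, each 42 mm in diameter. The legs rest on z = 0, each leg's axis is inset half a diameter from the nearest pair of seat edges (so the leg's bounding box is flush with the corner).

B is a chair: 450×398 mm seat, 23 mm thick, top at z = 463 mm, on four 49 mm square corner legs flush with the seat edges. A 22 mm thick backrest slab spans the full seat width, extending 533 mm above the seat top, its back face flush with the seat's +y edge.

C is a spool: two coaxial disc flanges of radius 123 mm and thickness 18 mm, joined by a core cylinder of radius 54 mm and height 75 mm. The lower flange rests on z = 0 and the three cylinders share a vertical axis.

The chair is against the stool's +x side, with their −y faces flush. The spool is on top of the stool.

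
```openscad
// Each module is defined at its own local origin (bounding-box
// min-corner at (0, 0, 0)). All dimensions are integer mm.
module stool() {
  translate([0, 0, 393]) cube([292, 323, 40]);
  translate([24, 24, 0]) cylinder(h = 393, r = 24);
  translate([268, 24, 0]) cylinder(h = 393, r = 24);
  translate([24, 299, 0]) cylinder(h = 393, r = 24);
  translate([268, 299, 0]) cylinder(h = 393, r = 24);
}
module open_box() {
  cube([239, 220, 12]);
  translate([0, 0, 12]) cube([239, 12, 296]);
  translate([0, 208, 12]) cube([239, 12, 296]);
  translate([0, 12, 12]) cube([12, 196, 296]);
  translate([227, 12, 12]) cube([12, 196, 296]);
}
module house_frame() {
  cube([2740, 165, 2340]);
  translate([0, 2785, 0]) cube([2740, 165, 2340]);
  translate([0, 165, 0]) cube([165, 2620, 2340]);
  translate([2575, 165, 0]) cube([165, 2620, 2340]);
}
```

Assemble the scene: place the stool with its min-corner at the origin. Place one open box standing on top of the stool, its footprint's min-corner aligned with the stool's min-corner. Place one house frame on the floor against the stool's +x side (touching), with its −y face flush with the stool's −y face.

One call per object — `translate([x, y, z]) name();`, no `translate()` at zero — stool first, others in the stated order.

stool();
translate([0, 0, 433]) open_box();
translate([292, 0, 0]) house_frame();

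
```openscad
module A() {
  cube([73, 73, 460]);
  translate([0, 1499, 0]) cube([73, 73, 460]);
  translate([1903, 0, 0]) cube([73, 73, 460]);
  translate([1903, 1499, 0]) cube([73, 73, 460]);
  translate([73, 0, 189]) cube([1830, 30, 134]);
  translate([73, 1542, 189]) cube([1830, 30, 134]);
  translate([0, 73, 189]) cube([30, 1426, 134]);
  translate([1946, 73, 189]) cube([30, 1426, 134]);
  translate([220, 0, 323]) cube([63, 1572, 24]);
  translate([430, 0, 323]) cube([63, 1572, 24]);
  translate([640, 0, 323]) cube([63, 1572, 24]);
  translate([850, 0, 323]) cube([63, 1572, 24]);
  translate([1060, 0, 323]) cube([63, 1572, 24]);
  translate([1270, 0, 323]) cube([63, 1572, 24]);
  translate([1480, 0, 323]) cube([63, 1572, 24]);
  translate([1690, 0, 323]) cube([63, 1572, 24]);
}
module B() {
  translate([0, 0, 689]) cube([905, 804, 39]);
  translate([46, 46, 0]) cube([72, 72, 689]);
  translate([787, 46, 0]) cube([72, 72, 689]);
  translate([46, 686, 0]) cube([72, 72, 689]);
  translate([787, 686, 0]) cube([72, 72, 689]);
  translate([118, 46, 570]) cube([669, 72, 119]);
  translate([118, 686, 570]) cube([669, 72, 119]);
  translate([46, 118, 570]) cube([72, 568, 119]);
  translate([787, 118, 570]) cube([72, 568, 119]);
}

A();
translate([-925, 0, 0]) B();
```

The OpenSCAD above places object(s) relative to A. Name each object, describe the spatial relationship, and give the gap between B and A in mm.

The table's nearest face is 20 mm from the bed frame's −x face.

A is a bed frame. B is a table. The table is on the floor beside the bed frame on its −x side. The gap between the table and the bed frame is 20 mm.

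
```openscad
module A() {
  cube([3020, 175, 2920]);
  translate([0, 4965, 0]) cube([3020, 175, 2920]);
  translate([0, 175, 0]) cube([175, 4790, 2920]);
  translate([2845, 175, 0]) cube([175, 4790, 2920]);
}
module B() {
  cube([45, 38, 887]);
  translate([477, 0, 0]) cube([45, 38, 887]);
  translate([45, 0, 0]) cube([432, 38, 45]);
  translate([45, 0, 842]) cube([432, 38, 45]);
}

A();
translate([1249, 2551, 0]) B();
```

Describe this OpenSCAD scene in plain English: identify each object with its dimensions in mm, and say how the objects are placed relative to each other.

A is the wall frame of a small rectangular building: four walls, each 2920 mm tall and 175 mm thick, enclosing a footprint 3020 mm (x) by 5140 mm (y) outside-to-outside, with no floor or roof. The front and back walls (the −y and +y sides) span the full width; the two side walls fit between them.

B is a rectangular picture frame lying in the x–z plane (depth along y). The opening is 432 mm wide (x) by 797 mm tall (z), surrounded by a border 45 mm wide on all four sides. The frame is 38 mm deep and is made of two full-height vertical stiles with two horizontal rails fitted between them.

The picture frame sits inside the house frame, centred.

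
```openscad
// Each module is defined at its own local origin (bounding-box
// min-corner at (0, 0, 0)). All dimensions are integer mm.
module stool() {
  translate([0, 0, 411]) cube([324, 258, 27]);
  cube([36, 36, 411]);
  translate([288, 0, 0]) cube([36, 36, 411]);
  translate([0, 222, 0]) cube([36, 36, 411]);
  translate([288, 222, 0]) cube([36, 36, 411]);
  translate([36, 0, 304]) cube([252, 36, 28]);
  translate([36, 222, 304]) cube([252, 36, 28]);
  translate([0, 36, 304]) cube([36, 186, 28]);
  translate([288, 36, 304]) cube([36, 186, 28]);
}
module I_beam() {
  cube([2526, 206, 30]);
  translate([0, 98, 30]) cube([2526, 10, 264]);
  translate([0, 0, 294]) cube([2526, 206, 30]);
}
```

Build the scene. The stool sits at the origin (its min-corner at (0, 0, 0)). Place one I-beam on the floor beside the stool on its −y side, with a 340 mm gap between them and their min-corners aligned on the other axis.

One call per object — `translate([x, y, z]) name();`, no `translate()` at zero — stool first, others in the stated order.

stool();
translate([0, -546, 0]) I_beam();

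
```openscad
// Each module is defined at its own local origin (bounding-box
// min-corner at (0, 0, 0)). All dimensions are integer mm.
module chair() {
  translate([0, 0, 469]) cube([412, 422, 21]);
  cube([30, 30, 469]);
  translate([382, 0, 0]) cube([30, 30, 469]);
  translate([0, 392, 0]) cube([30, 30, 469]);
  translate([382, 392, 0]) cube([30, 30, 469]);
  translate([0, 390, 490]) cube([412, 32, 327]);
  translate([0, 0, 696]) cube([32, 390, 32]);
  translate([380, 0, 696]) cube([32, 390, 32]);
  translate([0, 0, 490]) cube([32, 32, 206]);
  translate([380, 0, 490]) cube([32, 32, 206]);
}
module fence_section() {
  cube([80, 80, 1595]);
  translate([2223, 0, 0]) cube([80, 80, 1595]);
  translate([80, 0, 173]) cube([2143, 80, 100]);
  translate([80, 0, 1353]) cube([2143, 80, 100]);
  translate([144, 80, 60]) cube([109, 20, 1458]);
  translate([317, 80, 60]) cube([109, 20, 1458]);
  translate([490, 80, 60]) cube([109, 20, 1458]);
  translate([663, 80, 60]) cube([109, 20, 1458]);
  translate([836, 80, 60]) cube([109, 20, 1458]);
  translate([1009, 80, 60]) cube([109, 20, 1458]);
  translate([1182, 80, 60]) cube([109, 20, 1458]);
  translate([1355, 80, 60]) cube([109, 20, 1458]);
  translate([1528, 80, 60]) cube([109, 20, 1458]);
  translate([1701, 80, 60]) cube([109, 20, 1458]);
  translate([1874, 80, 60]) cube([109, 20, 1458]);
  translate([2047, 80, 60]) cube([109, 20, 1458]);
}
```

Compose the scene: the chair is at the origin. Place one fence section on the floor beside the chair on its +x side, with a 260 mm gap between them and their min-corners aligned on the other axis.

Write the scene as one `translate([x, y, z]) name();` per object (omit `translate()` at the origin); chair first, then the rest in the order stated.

chair();
translate([672, 0, 0]) fence_section();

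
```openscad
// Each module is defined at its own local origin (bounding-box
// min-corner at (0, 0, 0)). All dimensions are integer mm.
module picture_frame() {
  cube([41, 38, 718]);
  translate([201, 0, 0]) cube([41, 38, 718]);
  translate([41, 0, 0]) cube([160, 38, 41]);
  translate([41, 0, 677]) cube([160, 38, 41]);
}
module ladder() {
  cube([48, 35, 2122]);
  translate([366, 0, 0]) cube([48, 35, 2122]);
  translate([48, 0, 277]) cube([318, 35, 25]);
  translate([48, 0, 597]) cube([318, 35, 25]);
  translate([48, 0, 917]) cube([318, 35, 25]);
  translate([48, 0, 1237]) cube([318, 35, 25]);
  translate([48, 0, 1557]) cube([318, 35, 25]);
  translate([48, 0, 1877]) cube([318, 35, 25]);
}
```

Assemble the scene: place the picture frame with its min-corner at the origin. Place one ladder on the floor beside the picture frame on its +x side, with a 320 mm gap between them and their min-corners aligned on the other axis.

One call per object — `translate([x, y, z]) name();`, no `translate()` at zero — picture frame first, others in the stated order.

picture_frame();
translate([562, 0, 0]) ladder();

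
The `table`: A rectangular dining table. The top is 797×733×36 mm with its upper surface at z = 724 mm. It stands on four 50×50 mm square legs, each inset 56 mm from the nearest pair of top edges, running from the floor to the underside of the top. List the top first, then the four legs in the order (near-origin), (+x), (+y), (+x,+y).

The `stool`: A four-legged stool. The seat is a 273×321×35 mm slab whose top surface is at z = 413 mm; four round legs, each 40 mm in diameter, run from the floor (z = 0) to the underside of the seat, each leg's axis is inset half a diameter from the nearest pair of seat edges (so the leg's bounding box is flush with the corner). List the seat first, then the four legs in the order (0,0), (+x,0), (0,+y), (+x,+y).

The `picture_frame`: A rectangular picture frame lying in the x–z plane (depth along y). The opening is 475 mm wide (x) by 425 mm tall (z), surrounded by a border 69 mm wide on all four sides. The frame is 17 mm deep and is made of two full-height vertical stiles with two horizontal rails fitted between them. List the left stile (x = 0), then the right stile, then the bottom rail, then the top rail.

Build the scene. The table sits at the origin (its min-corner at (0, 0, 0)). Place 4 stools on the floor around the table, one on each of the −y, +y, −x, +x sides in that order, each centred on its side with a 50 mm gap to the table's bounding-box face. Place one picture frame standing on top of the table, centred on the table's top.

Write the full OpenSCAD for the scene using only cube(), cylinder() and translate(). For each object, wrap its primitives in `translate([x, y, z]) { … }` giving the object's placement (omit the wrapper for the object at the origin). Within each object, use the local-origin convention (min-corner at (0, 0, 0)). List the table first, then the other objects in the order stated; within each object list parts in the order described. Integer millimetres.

translate([0, 0, 688]) cube([797, 733, 36]);
translate([56, 56, 0]) cube([50, 50, 688]);
translate([691, 56, 0]) cube([50, 50, 688]);
translate([56, 627, 0]) cube([50, 50, 688]);
translate([691, 627, 0]) cube([50, 50, 688]);
translate([262, -371, 0]) {
  translate([0, 0, 378]) cube([273, 321, 35]);
  translate([20, 20, 0]) cylinder(h = 378, r = 20);
  translate([253, 20, 0]) cylinder(h = 378, r = 20);
  translate([20, 301, 0]) cylinder(h = 378, r = 20);
  translate([253, 301, 0]) cylinder(h = 378, r = 20);
}
translate([262, 783, 0]) {
  translate([0, 0, 378]) cube([273, 321, 35]);
  translate([20, 20, 0]) cylinder(h = 378, r = 20);
  translate([253, 20, 0]) cylinder(h = 378, r = 20);
  translate([20, 301, 0]) cylinder(h = 378, r = 20);
  translate([253, 301, 0]) cylinder(h = 378, r = 20);
}
translate([-323, 206, 0]) {
  translate([0, 0, 378]) cube([273, 321, 35]);
  translate([20, 20, 0]) cylinder(h = 378, r = 20);
  translate([253, 20, 0]) cylinder(h = 378, r = 20);
  translate([20, 301, 0]) cylinder(h = 378, r = 20);
  translate([253, 301, 0]) cylinder(h = 378, r = 20);
}
translate([847, 206, 0]) {
  translate([0, 0, 378]) cube([273, 321, 35]);
  translate([20, 20, 0]) cylinder(h = 378, r = 20);
  translate([253, 20, 0]) cylinder(h = 378, r = 20);
  translate([20, 301, 0]) cylinder(h = 378, r = 20);
  translate([253, 301, 0]) cylinder(h = 378, r = 20);
}
translate([92, 358, 724]) {
  cube([69, 17, 563]);
  translate([544, 0, 0]) cube([69, 17, 563]);
  translate([69, 0, 0]) cube([475, 17, 69]);
  translate([69, 0, 494]) cube([475, 17, 69]);
}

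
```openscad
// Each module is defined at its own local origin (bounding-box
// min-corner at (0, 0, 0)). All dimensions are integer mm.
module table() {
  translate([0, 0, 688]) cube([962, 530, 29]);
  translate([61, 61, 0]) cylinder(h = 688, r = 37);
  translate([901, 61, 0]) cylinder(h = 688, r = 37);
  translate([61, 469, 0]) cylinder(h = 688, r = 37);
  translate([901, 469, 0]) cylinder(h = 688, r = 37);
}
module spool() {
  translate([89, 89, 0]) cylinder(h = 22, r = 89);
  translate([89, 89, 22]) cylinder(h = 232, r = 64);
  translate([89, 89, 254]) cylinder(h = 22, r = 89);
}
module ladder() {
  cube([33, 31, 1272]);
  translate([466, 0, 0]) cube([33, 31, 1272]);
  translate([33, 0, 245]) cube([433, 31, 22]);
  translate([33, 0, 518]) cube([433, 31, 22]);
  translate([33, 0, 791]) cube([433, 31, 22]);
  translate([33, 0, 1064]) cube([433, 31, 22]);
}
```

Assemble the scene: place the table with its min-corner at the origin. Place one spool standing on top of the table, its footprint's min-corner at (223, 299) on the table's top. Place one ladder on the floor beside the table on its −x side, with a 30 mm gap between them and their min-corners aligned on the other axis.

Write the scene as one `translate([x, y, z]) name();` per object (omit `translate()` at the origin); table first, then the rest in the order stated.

table();
translate([223, 299, 717]) spool();
translate([-529, 0, 0]) ladder();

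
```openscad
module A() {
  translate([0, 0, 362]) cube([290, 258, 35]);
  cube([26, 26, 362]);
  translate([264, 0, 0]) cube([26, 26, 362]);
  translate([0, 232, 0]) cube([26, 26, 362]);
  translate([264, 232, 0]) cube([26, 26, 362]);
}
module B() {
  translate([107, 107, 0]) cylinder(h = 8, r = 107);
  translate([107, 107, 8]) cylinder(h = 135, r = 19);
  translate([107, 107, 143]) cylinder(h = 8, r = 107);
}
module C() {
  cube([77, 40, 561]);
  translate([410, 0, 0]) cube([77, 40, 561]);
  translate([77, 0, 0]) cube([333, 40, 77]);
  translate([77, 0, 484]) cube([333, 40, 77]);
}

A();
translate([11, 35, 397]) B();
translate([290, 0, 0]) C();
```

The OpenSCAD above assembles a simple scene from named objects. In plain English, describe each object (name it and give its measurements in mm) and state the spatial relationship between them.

A is a four-legged stool. The seat is 290×258 mm, 35 mm thick, top at z = 397 mm. It stands on four square legs, each 26×26 mm in cross-section, from z = 0 to the seat underside, each flush with a corner of the seat.

B is a spool: two coaxial disc flanges of radius 107 mm and thickness 8 mm, joined by a core cylinder of radius 19 mm and height 135 mm. The lower flange rests on z = 0 and the three cylinders share a vertical axis.

C is a picture frame with a 333×407 mm rectangular opening (x by z) and a uniform 77 mm border on every side. Frame depth is 40 mm along y. It is built from two vertical stiles running the full outside height and two horizontal rails spanning the gap between the stiles.

The spool is on top of the stool. The picture frame is against the stool's +x side, with their −y faces flush.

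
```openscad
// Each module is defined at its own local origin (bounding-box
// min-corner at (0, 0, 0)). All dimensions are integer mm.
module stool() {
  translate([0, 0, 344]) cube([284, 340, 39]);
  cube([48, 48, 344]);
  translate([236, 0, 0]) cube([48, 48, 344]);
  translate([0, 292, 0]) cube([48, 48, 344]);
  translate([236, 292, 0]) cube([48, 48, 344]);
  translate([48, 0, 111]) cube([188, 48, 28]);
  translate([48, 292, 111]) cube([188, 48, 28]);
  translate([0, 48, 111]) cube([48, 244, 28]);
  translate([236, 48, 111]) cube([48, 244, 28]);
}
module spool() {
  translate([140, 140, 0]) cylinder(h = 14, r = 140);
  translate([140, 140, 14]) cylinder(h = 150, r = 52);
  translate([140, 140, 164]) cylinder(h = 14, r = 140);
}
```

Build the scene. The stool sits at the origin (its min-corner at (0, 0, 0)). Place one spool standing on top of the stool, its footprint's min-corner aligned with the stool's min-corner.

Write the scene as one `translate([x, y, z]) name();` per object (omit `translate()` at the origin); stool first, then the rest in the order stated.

stool();
translate([0, 0, 383]) spool();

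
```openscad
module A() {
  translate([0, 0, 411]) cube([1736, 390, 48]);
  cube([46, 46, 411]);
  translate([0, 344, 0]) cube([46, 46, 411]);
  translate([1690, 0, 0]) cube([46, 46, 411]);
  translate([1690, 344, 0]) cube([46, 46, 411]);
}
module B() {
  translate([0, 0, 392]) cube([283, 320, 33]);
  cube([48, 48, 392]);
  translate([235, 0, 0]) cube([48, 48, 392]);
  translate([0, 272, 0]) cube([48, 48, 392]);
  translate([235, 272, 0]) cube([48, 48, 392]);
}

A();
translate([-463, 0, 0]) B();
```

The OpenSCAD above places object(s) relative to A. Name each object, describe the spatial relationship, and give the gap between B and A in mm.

The stool's nearest face is 180 mm from the bench's −x face.

A is a bench. B is a stool. The stool is on the floor beside the bench on its −x side. The gap between the stool and the bench is 180 mm.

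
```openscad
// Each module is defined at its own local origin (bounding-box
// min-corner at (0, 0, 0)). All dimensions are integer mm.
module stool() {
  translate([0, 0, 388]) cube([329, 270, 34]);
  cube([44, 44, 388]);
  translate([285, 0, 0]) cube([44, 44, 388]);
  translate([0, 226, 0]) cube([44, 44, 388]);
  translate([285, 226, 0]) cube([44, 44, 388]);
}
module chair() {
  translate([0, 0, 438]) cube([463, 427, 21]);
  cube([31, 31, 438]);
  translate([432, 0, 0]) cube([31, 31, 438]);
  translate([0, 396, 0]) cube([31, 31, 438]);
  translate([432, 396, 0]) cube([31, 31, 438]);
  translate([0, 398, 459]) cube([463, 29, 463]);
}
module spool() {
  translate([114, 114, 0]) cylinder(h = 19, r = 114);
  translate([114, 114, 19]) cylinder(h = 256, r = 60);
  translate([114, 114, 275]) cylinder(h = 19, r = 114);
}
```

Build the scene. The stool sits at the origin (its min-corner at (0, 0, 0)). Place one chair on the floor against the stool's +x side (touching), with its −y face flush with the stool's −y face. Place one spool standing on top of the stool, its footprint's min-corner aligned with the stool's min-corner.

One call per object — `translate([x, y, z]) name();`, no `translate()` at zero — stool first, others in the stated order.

stool();
translate([329, 0, 0]) chair();
translate([0, 0, 422]) spool();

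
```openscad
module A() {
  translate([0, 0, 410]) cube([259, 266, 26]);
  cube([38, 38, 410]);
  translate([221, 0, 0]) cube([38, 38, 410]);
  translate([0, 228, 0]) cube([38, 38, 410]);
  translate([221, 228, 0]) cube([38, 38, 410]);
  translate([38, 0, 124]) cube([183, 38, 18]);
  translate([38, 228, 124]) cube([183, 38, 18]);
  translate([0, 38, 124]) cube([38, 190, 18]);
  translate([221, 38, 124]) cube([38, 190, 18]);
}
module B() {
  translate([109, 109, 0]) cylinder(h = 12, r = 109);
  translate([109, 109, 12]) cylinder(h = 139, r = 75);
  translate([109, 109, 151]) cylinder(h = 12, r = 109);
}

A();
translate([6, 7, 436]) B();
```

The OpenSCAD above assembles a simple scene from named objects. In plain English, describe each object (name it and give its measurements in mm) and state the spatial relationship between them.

A is a simple wooden stool: a rectangular seat 259 mm (x) by 266 mm (y), 26 mm thick, top face at z = 436 mm, on four square legs, each 38×38 mm in cross-section. The legs rest on z = 0, each flush with a corner of the seat. Four stretchers, 38 mm wide and 18 mm tall, connect adjacent legs with their undersides at z = 124 mm, each running between the inner faces of the legs it joins and aligned with the legs' outer faces on the other axis.

B is a spool: two coaxial disc flanges of radius 109 mm and thickness 12 mm, joined by a core cylinder of radius 75 mm and height 139 mm. The lower flange rests on z = 0 and the three cylinders share a vertical axis.

The spool is on top of the stool.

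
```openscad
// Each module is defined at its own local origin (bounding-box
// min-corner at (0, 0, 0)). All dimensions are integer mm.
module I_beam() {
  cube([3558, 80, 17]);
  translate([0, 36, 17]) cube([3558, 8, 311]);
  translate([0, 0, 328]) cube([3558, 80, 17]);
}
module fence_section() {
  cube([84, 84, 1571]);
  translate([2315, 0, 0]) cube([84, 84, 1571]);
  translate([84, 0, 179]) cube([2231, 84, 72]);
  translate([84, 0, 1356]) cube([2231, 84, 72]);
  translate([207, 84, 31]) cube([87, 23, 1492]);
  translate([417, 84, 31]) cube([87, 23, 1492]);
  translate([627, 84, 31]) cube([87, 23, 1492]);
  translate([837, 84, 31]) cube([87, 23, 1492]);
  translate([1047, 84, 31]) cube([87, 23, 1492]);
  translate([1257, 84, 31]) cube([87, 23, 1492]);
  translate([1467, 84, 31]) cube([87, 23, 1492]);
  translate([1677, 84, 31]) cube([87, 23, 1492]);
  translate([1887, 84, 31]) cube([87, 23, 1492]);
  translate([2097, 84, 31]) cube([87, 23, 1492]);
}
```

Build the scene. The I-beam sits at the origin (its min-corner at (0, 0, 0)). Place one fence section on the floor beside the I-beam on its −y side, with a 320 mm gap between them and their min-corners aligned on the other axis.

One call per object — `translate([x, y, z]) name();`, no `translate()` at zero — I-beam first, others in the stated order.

I_beam();
translate([0, -427, 0]) fence_section();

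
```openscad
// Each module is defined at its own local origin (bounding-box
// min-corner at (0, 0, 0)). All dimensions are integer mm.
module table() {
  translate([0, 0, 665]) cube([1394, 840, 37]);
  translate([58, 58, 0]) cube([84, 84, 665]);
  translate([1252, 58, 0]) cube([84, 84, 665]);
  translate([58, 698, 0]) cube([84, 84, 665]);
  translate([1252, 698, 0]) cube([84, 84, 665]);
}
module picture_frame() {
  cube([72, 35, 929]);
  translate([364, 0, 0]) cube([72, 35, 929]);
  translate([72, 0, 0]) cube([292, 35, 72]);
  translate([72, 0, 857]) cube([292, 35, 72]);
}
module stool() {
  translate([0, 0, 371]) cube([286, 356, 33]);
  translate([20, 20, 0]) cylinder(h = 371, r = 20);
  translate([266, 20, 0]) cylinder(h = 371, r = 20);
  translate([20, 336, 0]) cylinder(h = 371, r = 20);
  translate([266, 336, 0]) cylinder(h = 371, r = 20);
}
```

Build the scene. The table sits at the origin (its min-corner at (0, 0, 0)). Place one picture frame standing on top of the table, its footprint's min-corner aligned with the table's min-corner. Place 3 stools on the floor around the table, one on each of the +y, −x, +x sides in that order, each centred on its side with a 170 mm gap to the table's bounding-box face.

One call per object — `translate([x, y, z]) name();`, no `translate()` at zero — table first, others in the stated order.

table();
translate([0, 0, 702]) picture_frame();
translate([554, 1010, 0]) stool();
translate([-456, 242, 0]) stool();
translate([1564, 242, 0]) stool();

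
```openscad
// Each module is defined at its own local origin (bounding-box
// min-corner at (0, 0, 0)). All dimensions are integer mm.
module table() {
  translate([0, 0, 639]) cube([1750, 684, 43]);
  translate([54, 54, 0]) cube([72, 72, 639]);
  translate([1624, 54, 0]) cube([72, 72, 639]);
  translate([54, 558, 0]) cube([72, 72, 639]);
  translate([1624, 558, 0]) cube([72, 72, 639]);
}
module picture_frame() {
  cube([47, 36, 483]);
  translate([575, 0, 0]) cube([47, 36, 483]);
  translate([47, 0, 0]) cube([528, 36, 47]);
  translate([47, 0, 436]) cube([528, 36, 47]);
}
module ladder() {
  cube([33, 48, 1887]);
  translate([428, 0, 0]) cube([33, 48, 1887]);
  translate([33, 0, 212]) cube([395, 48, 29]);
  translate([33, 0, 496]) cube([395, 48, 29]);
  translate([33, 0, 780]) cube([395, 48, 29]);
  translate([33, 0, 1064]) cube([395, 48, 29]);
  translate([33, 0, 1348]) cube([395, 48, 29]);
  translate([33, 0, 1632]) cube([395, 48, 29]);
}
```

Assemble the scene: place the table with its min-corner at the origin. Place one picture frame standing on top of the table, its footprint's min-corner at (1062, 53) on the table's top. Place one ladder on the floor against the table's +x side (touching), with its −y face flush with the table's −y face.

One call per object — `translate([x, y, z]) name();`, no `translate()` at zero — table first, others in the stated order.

table();
translate([1062, 53, 682]) picture_frame();
translate([1750, 0, 0]) ladder();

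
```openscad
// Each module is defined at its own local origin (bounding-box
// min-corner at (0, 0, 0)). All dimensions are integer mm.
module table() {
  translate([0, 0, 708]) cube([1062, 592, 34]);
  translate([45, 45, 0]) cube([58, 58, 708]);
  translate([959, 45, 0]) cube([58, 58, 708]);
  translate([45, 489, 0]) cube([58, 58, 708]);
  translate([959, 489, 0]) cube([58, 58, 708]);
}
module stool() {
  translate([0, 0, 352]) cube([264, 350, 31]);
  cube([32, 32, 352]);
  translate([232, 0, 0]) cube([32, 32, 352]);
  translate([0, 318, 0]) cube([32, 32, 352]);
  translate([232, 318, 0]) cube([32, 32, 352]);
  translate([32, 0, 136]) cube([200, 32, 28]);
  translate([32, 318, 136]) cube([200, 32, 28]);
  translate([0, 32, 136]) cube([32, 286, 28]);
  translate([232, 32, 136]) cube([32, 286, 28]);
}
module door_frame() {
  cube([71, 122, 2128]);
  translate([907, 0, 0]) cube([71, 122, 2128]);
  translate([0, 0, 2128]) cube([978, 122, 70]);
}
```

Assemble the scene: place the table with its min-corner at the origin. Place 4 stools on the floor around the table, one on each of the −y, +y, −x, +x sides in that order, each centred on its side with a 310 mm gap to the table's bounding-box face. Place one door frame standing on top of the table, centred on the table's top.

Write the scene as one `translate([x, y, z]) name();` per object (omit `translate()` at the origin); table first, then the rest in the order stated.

table();
translate([399, -660, 0]) stool();
translate([399, 902, 0]) stool();
translate([-574, 121, 0]) stool();
translate([1372, 121, 0]) stool();
translate([42, 235, 742]) door_frame();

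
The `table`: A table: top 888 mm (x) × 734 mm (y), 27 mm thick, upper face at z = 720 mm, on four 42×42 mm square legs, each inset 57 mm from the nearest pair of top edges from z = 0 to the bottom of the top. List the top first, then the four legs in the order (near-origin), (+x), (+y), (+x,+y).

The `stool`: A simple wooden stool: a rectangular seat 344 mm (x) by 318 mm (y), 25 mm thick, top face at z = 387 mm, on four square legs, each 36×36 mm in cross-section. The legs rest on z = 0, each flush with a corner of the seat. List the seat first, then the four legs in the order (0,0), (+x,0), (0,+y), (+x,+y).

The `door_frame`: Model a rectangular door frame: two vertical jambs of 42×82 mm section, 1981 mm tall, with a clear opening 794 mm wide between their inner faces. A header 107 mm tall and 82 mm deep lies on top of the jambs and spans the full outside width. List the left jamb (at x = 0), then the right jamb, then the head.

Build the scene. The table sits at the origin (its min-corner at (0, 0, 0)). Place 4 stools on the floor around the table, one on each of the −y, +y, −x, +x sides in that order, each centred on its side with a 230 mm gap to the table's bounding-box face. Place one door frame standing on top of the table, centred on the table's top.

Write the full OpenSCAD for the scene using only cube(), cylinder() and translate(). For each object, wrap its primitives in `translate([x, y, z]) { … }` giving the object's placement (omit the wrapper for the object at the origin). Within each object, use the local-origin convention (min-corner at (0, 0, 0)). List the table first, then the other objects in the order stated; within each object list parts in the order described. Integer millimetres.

translate([0, 0, 693]) cube([888, 734, 27]);
translate([57, 57, 0]) cube([42, 42, 693]);
translate([789, 57, 0]) cube([42, 42, 693]);
translate([57, 635, 0]) cube([42, 42, 693]);
translate([789, 635, 0]) cube([42, 42, 693]);
translate([272, -548, 0]) {
  translate([0, 0, 362]) cube([344, 318, 25]);
  cube([36, 36, 362]);
  translate([308, 0, 0]) cube([36, 36, 362]);
  translate([0, 282, 0]) cube([36, 36, 362]);
  translate([308, 282, 0]) cube([36, 36, 362]);
}
translate([272, 964, 0]) {
  translate([0, 0, 362]) cube([344, 318, 25]);
  cube([36, 36, 362]);
  translate([308, 0, 0]) cube([36, 36, 362]);
  translate([0, 282, 0]) cube([36, 36, 362]);
  translate([308, 282, 0]) cube([36, 36, 362]);
}
translate([-574, 208, 0]) {
  translate([0, 0, 362]) cube([344, 318, 25]);
  cube([36, 36, 362]);
  translate([308, 0, 0]) cube([36, 36, 362]);
  translate([0, 282, 0]) cube([36, 36, 362]);
  translate([308, 282, 0]) cube([36, 36, 362]);
}
translate([1118, 208, 0]) {
  translate([0, 0, 362]) cube([344, 318, 25]);
  cube([36, 36, 362]);
  translate([308, 0, 0]) cube([36, 36, 362]);
  translate([0, 282, 0]) cube([36, 36, 362]);
  translate([308, 282, 0]) cube([36, 36, 362]);
}
translate([5, 326, 720]) {
  cube([42, 82, 1981]);
  translate([836, 0, 0]) cube([42, 82, 1981]);
  translate([0, 0, 1981]) cube([878, 82, 107]);
}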